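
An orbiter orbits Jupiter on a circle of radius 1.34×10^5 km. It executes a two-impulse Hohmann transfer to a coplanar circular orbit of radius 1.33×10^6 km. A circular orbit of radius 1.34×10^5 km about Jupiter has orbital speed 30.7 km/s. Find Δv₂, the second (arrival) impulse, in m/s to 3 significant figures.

Δv₂ = 5580 m/s

From the circular-orbit relation v² = μ/r at r = 1.34×10^5 km: μ = v²r = (30.7)² × 1.34×10^5 = 1.26294×10^8 km³/s².
Semi-major axis of the transfer orbit: a_t = (1.340×10^5 + 1.330×10^6)/2 = 7.320×10^5 km.
On the circular orbit at r = 1.330×10^6 km, v_c = √(μ/r) = 9.7446 km/s.
Vis-viva on the transfer ellipse at r = 1.330×10^6 km gives v_t = √[μ(2/r − 1/a_t)] = 4.1693 km/s.
Δv₂ = |v_t − v_c| = |4.1693 − 9.7446| = 5.575 km/s.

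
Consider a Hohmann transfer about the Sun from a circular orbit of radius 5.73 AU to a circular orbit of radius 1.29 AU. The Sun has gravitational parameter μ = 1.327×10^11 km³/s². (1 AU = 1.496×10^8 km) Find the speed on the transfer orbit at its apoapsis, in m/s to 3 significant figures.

v = 7540 m/s

In km: r₁ = 5.73 × 1.496×10^8 = 8.57208×10^8 km; r₂ = 1.29 × 1.496×10^8 = 1.92984×10^8 km.
Semi-major axis of the transfer orbit: a_t = (8.57208×10^8 + 1.92984×10^8)/2 = 5.25096×10^8 km.
At apoapsis, r = 8.57208×10^8 km.
Vis-viva: v = √[μ(2/r − 1/a_t)] = √[1.327×10^11 × (2/8.57208×10^8 − 1/5.25096×10^8)] = 7.543 km/s.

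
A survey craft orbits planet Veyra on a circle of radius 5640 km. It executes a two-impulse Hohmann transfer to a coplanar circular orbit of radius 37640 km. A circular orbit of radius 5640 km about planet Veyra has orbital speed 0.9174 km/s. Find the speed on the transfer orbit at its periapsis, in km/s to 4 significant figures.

From the circular-orbit relation v² = μ/r at r = 5640 km: μ = v²r = (0.9174)² × 5640 = 4746.75 km³/s².
Semi-major axis of the transfer orbit: a_t = (5640 + 37640)/2 = 21640 km.
At periapsis, r = 5640 km.
Vis-viva: v = √[μ(2/r − 1/a_t)] = √[4746.75 × (2/5640 − 1/21640)] = 1.210 km/s.

v = 1.210 km/s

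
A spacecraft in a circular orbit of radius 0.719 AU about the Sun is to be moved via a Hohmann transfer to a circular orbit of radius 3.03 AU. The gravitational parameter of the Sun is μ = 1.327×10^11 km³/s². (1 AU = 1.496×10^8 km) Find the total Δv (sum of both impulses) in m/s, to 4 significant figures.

In km: r₁ = 0.719 × 1.496×10^8 = 1.075624×10^8 km; r₂ = 3.03 × 1.496×10^8 = 4.53288×10^8 km.
Transfer-ellipse semi-major axis a_t = (r₁ + r₂)/2 = (1.075624×10^8 + 4.53288×10^8)/2 = 2.804252×10^8 km.
At r₁ the circular-orbit speed is v₁ = √(μ/r₁) = 35.1241 km/s.
On the transfer ellipse at r₁, v² = μ(2/r − 1/a) gives v_p = √[μ(2/r₁ − 1/a_t)] = 44.6564 km/s.
First burn Δv₁ = |v_p − v₁| = 9.5323 km/s.
Circular speed at r₂: v₂ = √(μ/r₂) = 17.1099 km/s.
Transfer-orbit speed at r₂: v_a = √[μ(2/r₂ − 1/a_t)] = 10.5967 km/s.
Second burn Δv₂ = |v₂ − v_a| = 6.5132 km/s.
Total Δv = Δv₁ + Δv₂ = 16.05 km/s.

Δv = 16050 m/s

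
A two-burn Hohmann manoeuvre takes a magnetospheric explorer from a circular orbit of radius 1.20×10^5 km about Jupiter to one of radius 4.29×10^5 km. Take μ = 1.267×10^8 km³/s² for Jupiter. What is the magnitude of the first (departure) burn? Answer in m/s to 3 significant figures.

Δv₁ = 8130 m/s

Semi-major axis of the transfer orbit: a_t = (1.200×10^5 + 4.290×10^5)/2 = 2.745×10^5 km.
On the circular orbit at r = 1.200×10^5 km, v_c = √(μ/r) = 32.4936 km/s.
Vis-viva on the transfer ellipse at r = 1.200×10^5 km gives v_t = √[μ(2/r − 1/a_t)] = 40.6214 km/s.
Δv₁ = |v_t − v_c| = |40.6214 − 32.4936| = 8.128 km/s.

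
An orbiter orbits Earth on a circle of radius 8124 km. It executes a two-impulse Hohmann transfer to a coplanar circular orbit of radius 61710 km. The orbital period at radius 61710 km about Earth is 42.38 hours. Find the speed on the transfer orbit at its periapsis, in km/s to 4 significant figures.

From Kepler's third law T² = 4π²r³/μ at r = 61710 km, T = 42.38 hours = 42.38 × 3600 s = 1.52568×10^5 s: μ = 4π²r³/T² = 3.98565×10^5 km³/s².
Semi-major axis of the transfer orbit: a_t = (8124 + 61710)/2 = 34917 km.
At periapsis, r = 8124 km.
Applying v² = μ(2/r − 1/a_t): v = 9.312 km/s.

v = 9.312 km/s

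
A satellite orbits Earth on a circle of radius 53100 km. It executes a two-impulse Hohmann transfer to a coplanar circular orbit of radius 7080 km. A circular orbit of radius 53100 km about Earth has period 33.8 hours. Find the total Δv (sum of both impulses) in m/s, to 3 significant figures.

Δv = 3880 m/s

From Kepler's third law T² = 4π²r³/μ at r = 53100 km, T = 33.8 hours = 33.8 × 3600 s = 1.2168×10^5 s: μ = 4π²r³/T² = 3.99213×10^5 km³/s².
Semi-major axis of the transfer orbit: a_t = (53100 + 7080)/2 = 30090 km.
At r₁ the circular-orbit speed is v₁ = √(μ/r₁) = 2.742 km/s.
Transfer-orbit speed at r₁ (vis-viva equation): v_a = √[μ(2/r₁ − 1/a_t)] = 1.330 km/s.
First burn Δv₁ = |v_a − v₁| = 1.412 km/s.
At r₂, v₂ = √(μ/r₂) = 7.509 km/s.
Transfer-orbit speed at r₂: v_p = √[μ(2/r₂ − 1/a_t)] = 9.975 km/s.
Second burn Δv₂ = |v₂ − v_p| = 2.466 km/s.
Δv = Δv₁ + Δv₂ = 1.412 + 2.466 = 3.878 km/s.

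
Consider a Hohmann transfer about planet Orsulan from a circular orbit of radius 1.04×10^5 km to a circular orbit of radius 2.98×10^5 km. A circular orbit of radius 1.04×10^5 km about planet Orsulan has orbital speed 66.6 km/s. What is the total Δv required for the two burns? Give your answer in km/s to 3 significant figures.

Δv = 25.5 km/s

From the circular-orbit relation v² = μ/r at r = 1.04×10^5 km: μ = v²r = (66.6)² × 1.04×10^5 = 4.61298×10^8 km³/s².
Transfer-ellipse semi-major axis a_t = (r₁ + r₂)/2 = (1.040×10^5 + 2.980×10^5)/2 = 2.010×10^5 km.
At r₁ the circular-orbit speed is v₁ = √(μ/r₁) = 66.600 km/s.
Transfer-orbit speed at r₁ (vis-viva equation): v_p = √[μ(2/r₁ − 1/a_t)] = 81.093 km/s.
First burn Δv₁ = |v_p − v₁| = 14.493 km/s.
At r₂, v₂ = √(μ/r₂) = 39.344 km/s.
Transfer-orbit speed at r₂: v_a = √[μ(2/r₂ − 1/a_t)] = 28.301 km/s.
Second burn Δv₂ = |v₂ − v_a| = 11.043 km/s.
Total Δv = Δv₁ + Δv₂ = 25.54 km/s.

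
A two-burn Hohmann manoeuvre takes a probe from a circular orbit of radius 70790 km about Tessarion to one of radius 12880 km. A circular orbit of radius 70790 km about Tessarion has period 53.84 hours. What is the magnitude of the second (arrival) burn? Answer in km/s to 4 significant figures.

From Kepler's third law T² = 4π²r³/μ at r = 70790 km, T = 53.84 hours = 53.84 × 3600 s = 1.93824×10^5 s: μ = 4π²r³/T² = 3.72787×10^5 km³/s².
The Hohmann ellipse has a_t = (r₁ + r₂)/2 = 41835 km.
On the circular orbit at r = 12880 km, v_c = √(μ/r) = 5.380 km/s.
Transfer-orbit speed at the same r (vis-viva, a = a_t): v_t = √[μ(2/r − 1/a_t)] = 6.998 km/s.
Δv₂ = |v_t − v_c| = |6.998 − 5.380| = 1.618 km/s.

Δv₂ = 1.618 km/s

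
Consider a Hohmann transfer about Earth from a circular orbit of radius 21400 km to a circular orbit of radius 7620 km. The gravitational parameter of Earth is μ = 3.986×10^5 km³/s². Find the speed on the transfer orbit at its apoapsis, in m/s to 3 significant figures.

v = 3130 m/s

Semi-major axis of the transfer orbit: a_t = (21400 + 7620)/2 = 14510 km.
At apoapsis, r = 21400 km.
From the vis-viva equation, v = √[μ(2/r − 1/a_t)] = 3.128 km/s.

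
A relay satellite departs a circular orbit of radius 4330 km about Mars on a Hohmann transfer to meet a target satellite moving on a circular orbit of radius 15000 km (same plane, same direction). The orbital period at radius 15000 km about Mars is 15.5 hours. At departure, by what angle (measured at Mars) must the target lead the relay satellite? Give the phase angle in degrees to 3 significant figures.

From Kepler's third law T² = 4π²r³/μ at r = 15000 km, T = 15.5 hours = 15.5 × 3600 s = 55800 s: μ = 4π²r³/T² = 42792.2 km³/s².
The Hohmann ellipse has a_t = (r₁ + r₂)/2 = 9665 km.
Transfer time t = π√(a_t³/μ) = 14430.1 s.
Target angular speed ω₂ = √(μ/r₂³) = 1.12602×10^-4 rad/s.
Angle swept by the target during transfer: ω₂·t = 1.6249 rad = 93.10°.
The relay satellite traverses 180° on the transfer ellipse, so the target must lead by 180° − 93.10° = 86.9°.

φ = 86.9°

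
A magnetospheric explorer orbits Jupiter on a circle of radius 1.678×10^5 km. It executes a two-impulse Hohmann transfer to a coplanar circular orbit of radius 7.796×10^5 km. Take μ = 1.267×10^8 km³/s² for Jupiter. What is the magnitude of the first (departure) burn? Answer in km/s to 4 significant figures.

Δv₁ = 7.773 km/s

Transfer-ellipse semi-major axis a_t = (r₁ + r₂)/2 = (1.678×10^5 + 7.796×10^5)/2 = 4.737×10^5 km.
On the circular orbit at r = 1.678×10^5 km, v_c = √(μ/r) = 27.478 km/s.
Transfer-orbit speed at the same r (vis-viva, a = a_t): v_t = √[μ(2/r − 1/a_t)] = 35.251 km/s.
Δv₁ = |v_t − v_c| = |35.251 − 27.478| = 7.773 km/s.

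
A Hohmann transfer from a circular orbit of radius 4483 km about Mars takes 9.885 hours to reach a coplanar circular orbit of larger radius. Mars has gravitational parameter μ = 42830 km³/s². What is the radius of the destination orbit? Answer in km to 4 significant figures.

Transfer time t = 9.885 hours = 35586 s, and t = π√(a_t³/μ).
So a_t = (μ t²/π²)^(1/3) = (42830 × (35586)² / π²)^(1/3) = 17647 km.
Since a_t = (r₁ + r₂)/2, r₂ = 2a_t − r₁ = 2×17647 − 4483 = 30811 km.

r₂ = 30810 km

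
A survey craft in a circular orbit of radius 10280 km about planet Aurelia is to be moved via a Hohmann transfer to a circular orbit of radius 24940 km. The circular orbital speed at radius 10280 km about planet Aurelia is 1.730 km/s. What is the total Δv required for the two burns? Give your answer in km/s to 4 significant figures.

Δv = 0.5909 km/s

From the circular-orbit relation v² = μ/r at r = 10280 km: μ = v²r = (1.730)² × 10280 = 30767.0 km³/s².
The Hohmann ellipse has a_t = (r₁ + r₂)/2 = 17610 km.
At r₁ the circular-orbit speed is v₁ = √(μ/r₁) = 1.7300 km/s.
Transfer-orbit speed at r₁ (vis-viva equation): v_p = √[μ(2/r₁ − 1/a_t)] = 2.0588 km/s.
First burn Δv₁ = |v_p − v₁| = 0.3288 km/s.
At r₂, v₂ = √(μ/r₂) = 1.1107 km/s.
Transfer-orbit speed at r₂: v_a = √[μ(2/r₂ − 1/a_t)] = 0.84862 km/s.
Second burn Δv₂ = |v₂ − v_a| = 0.2621 km/s.
Total Δv = Δv₁ + Δv₂ = 0.5909 km/s.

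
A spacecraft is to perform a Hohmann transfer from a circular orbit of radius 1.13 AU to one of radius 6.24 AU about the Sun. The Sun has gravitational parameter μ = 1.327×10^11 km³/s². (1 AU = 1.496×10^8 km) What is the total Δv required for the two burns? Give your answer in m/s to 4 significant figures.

In km: r₁ = 1.13 × 1.496×10^8 = 1.69048×10^8 km; r₂ = 6.24 × 1.496×10^8 = 9.33504×10^8 km.
Transfer-ellipse semi-major axis a_t = (r₁ + r₂)/2 = (1.69048×10^8 + 9.33504×10^8)/2 = 5.51276×10^8 km.
At r₁ the circular-orbit speed is v₁ = √(μ/r₁) = 28.018 km/s.
On the transfer ellipse at r₁, vis-viva equation gives v_p = √[μ(2/r₁ − 1/a_t)] = 36.459 km/s.
First burn Δv₁ = |v_p − v₁| = 8.441 km/s.
Circular speed at r₂: v₂ = √(μ/r₂) = 11.9228 km/s.
Transfer-orbit speed at r₂: v_a = √[μ(2/r₂ − 1/a_t)] = 6.60234 km/s.
Second burn Δv₂ = |v₂ − v_a| = 5.320 km/s.
Total Δv = Δv₁ + Δv₂ = 13.76 km/s.

Δv = 13760 m/s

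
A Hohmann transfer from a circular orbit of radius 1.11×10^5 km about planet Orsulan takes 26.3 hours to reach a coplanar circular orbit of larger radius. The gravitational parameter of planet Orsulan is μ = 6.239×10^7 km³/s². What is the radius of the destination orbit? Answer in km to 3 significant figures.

Transfer time t = 26.3 hours = 94680 s, and t = π√(a_t³/μ).
So a_t = (μ t²/π²)^(1/3) = (6.239×10^7 × (94680)² / π²)^(1/3) = 3.8410×10^5 km.
Since a_t = (r₁ + r₂)/2, r₂ = 2a_t − r₁ = 2×3.8410×10^5 − 1.110×10^5 = 6.572×10^5 km.

r₂ = 6.57×10^5 km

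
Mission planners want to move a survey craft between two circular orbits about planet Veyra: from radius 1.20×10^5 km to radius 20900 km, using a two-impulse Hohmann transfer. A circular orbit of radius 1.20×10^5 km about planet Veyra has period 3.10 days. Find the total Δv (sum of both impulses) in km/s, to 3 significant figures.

From Kepler's third law T² = 4π²r³/μ at r = 1.20×10^5 km, T = 3.10 days = 3.10 × 86400 s = 2.6784×10^5 s: μ = 4π²r³/T² = 9.50939×10^5 km³/s².
The Hohmann ellipse has a_t = (r₁ + r₂)/2 = 70450 km.
Circular speed at r₁: v₁ = √(μ/r₁) = √(9.50939×10^5/1.200×10^5) = 2.815 km/s.
Transfer-orbit speed at r₁ (vis-viva): v_a = √[μ(2/r₁ − 1/a_t)] = 1.533 km/s.
First burn Δv₁ = |v_a − v₁| = 1.282 km/s.
Circular speed at r₂: v₂ = √(μ/r₂) = 6.745 km/s.
Transfer-orbit speed at r₂: v_p = √[μ(2/r₂ − 1/a_t)] = 8.803 km/s.
Second burn Δv₂ = |v₂ − v_p| = 2.058 km/s.
Total Δv = Δv₁ + Δv₂ = 3.340 km/s.

Δv = 3.34 km/s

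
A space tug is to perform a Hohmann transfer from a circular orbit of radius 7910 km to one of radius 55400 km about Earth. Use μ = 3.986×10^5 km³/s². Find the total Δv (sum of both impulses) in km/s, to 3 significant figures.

Δv = 3.63 km/s

Semi-major axis of the transfer orbit: a_t = (7910 + 55400)/2 = 31655 km.
At r₁ the circular-orbit speed is v₁ = √(μ/r₁) = 7.0987 km/s.
On the transfer ellipse at r₁, v² = μ(2/r − 1/a) gives v_p = √[μ(2/r₁ − 1/a_t)] = 9.3910 km/s.
First burn Δv₁ = |v_p − v₁| = 2.2923 km/s.
Circular speed at r₂: v₂ = √(μ/r₂) = 2.68234 km/s.
Transfer-orbit speed at r₂: v_a = √[μ(2/r₂ − 1/a_t)] = 1.34085 km/s.
Second burn Δv₂ = |v₂ − v_a| = 1.3415 km/s.
Δv = Δv₁ + Δv₂ = 2.2923 + 1.3415 = 3.634 km/s.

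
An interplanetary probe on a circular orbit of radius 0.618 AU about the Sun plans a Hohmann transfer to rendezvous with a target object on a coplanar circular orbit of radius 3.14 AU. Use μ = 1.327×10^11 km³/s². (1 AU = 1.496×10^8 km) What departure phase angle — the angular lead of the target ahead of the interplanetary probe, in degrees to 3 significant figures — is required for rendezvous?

φ = 96.7°

In km: r₁ = 0.618 × 1.496×10^8 = 9.24528×10^7 km; r₂ = 3.14 × 1.496×10^8 = 4.69744×10^8 km.
The Hohmann ellipse has a_t = (r₁ + r₂)/2 = 2.810984×10^8 km.
Transfer time t = π√(a_t³/μ) = 4.06445×10^7 s.
The target's mean motion on its circular orbit is ω₂ = √(μ/r₂³) = 3.57803×10^-8 rad/s.
Angle swept by the target during transfer: ω₂·t = 1.45427 rad = 83.32°.
Arrival is 180° from departure on the ellipse, so φ = 180° − 83.32° = 96.7°.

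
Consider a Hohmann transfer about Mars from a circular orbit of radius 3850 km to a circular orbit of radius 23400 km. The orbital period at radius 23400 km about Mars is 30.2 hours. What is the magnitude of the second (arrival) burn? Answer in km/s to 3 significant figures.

Δv₂ = 0.633 km/s

From Kepler's third law T² = 4π²r³/μ at r = 23400 km, T = 30.2 hours = 30.2 × 3600 s = 1.0872×10^5 s: μ = 4π²r³/T² = 42794.5 km³/s².
Semi-major axis of the transfer orbit: a_t = (3850 + 23400)/2 = 13625 km.
On the circular orbit at r = 23400 km, v_c = √(μ/r) = 1.35234 km/s.
Vis-viva on the transfer ellipse at r = 23400 km gives v_t = √[μ(2/r − 1/a_t)] = 0.718867 km/s.
Δv₂ = |v_t − v_c| = |0.718867 − 1.35234| = 0.6335 km/s.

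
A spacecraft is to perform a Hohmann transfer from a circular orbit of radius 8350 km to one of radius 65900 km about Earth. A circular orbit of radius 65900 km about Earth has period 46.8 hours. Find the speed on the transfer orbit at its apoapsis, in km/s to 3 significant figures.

v = 1.17 km/s

From Kepler's third law T² = 4π²r³/μ at r = 65900 km, T = 46.8 hours = 46.8 × 3600 s = 1.6848×10^5 s: μ = 4π²r³/T² = 3.98033×10^5 km³/s².
The Hohmann ellipse has a_t = (r₁ + r₂)/2 = 37125 km.
At apoapsis, r = 65900 km.
From the vis-viva equation, v = √[μ(2/r − 1/a_t)] = 1.166 km/s.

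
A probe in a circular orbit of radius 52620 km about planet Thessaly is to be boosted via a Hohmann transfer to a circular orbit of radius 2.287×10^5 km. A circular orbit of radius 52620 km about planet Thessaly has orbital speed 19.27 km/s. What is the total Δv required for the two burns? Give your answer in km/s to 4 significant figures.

Δv = 8.891 km/s

From the circular-orbit relation v² = μ/r at r = 52620 km: μ = v²r = (19.27)² × 52620 = 1.95395×10^7 km³/s².
Transfer-ellipse semi-major axis a_t = (r₁ + r₂)/2 = (52620 + 2.287×10^5)/2 = 1.4066×10^5 km.
Circular speed at r₁: v₁ = √(μ/r₁) = √(1.95395×10^7/52620) = 19.270 km/s.
On the transfer ellipse at r₁, vis-viva gives v_p = √[μ(2/r₁ − 1/a_t)] = 24.571 km/s.
First burn Δv₁ = |v_p − v₁| = 5.301 km/s.
At r₂, v₂ = √(μ/r₂) = 9.243 km/s.
Transfer-orbit speed at r₂: v_a = √[μ(2/r₂ − 1/a_t)] = 5.653 km/s.
Second burn Δv₂ = |v₂ − v_a| = 3.590 km/s.
Total Δv = Δv₁ + Δv₂ = 8.891 km/s.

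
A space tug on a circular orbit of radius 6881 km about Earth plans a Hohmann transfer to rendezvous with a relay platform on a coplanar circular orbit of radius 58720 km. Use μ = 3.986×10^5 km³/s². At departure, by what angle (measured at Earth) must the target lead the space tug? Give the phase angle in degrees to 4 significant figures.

Semi-major axis of the transfer orbit: a_t = (6881 + 58720)/2 = 32800.5 km.
Transfer time t = π√(a_t³/μ) = 29559.8 s.
Target angular speed ω₂ = √(μ/r₂³) = 4.43700×10^-5 rad/s.
Angle swept by the target during transfer: ω₂·t = 1.31157 rad = 75.147°.
Arrival is 180° from departure on the ellipse, so φ = 180° − 75.147° = 104.9°.

φ = 104.9°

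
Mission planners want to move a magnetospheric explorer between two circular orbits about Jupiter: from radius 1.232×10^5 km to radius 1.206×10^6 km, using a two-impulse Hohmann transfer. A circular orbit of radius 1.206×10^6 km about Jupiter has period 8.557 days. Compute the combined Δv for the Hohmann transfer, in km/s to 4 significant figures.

From Kepler's third law T² = 4π²r³/μ at r = 1.206×10^6 km, T = 8.557 days = 8.557 × 86400 s = 7.393248×10^5 s: μ = 4π²r³/T² = 1.26687×10^8 km³/s².
Semi-major axis of the transfer orbit: a_t = (1.232×10^5 + 1.206×10^6)/2 = 6.646×10^5 km.
Circular speed at r₁: v₁ = √(μ/r₁) = √(1.26687×10^8/1.232×10^5) = 32.07 km/s.
On the transfer ellipse at r₁, vis-viva gives v_p = √[μ(2/r₁ − 1/a_t)] = 43.20 km/s.
First burn Δv₁ = |v_p − v₁| = 11.13 km/s.
Circular speed at r₂: v₂ = √(μ/r₂) = 10.249 km/s.
Transfer-orbit speed at r₂: v_a = √[μ(2/r₂ − 1/a_t)] = 4.4128 km/s.
Second burn Δv₂ = |v₂ − v_a| = 5.836 km/s.
Δv = Δv₁ + Δv₂ = 11.13 + 5.836 = 16.97 km/s.

Δv = 16.97 km/s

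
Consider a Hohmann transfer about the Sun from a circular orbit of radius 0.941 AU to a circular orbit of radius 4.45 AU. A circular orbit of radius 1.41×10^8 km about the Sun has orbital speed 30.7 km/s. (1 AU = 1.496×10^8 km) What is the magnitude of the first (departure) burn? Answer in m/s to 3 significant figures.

From the circular-orbit relation v² = μ/r at r = 1.41×10^8 km: μ = v²r = (30.7)² × 1.41×10^8 = 1.32891×10^11 km³/s².
In km: r₁ = 0.941 × 1.496×10^8 = 1.407736×10^8 km; r₂ = 4.45 × 1.496×10^8 = 6.6572×10^8 km.
The Hohmann ellipse has a_t = (r₁ + r₂)/2 = 4.032468×10^8 km.
Circular speed at r = 1.407736×10^8 km: v_c = √(μ/r) = 30.7247 km/s.
Vis-viva on the transfer ellipse at r = 1.407736×10^8 km gives v_t = √[μ(2/r − 1/a_t)] = 39.4773 km/s.
Δv₁ = |v_t − v_c| = |39.4773 − 30.7247| = 8.753 km/s.

Δv₁ = 8750 m/s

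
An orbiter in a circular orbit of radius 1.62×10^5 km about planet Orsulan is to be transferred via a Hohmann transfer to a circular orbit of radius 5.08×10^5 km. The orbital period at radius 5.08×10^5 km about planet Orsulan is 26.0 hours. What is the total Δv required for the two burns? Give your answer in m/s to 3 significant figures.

From Kepler's third law T² = 4π²r³/μ at r = 5.08×10^5 km, T = 26.0 hours = 26.0 × 3600 s = 93600 s: μ = 4π²r³/T² = 5.90744×10^8 km³/s².
The Hohmann ellipse has a_t = (r₁ + r₂)/2 = 3.350×10^5 km.
Circular speed at r₁: v₁ = √(μ/r₁) = √(5.90744×10^8/1.620×10^5) = 60.387 km/s.
On the transfer ellipse at r₁, vis-viva gives v_p = √[μ(2/r₁ − 1/a_t)] = 74.362 km/s.
First burn Δv₁ = |v_p − v₁| = 13.975 km/s.
At r₂, v₂ = √(μ/r₂) = 34.101 km/s.
Transfer-orbit speed at r₂: v_a = √[μ(2/r₂ − 1/a_t)] = 23.714 km/s.
Second burn Δv₂ = |v₂ − v_a| = 10.387 km/s.
Total Δv = Δv₁ + Δv₂ = 24.36 km/s.

Δv = 24400 m/s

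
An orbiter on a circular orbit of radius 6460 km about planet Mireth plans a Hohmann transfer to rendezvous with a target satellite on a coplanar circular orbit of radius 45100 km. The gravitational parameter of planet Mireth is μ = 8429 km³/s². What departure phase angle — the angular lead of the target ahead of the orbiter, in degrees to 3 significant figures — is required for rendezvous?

Transfer-ellipse semi-major axis a_t = (r₁ + r₂)/2 = (6460 + 45100)/2 = 25780 km.
Transfer time t = π√(a_t³/μ) = 1.4164×10^5 s.
The target's mean motion on its circular orbit is ω₂ = √(μ/r₂³) = 9.5857×10^-6 rad/s.
Angle swept by the target during transfer: ω₂·t = 1.3577 rad = 77.79°.
The orbiter traverses 180° on the transfer ellipse, so the target must lead by 180° − 77.79° = 102°.

φ = 102°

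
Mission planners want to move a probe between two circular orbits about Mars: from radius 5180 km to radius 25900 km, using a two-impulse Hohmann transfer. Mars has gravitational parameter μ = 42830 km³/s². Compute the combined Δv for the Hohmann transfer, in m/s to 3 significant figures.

Transfer-ellipse semi-major axis a_t = (r₁ + r₂)/2 = (5180 + 25900)/2 = 15540 km.
Circular speed at r₁: v₁ = √(μ/r₁) = √(42830/5180) = 2.8755 km/s.
Transfer-orbit speed at r₁ (vis-viva equation): v_p = √[μ(2/r₁ − 1/a_t)] = 3.7122 km/s.
First burn Δv₁ = |v_p − v₁| = 0.8367 km/s.
Circular speed at r₂: v₂ = √(μ/r₂) = 1.28595 km/s.
Transfer-orbit speed at r₂: v_a = √[μ(2/r₂ − 1/a_t)] = 0.742444 km/s.
Second burn Δv₂ = |v₂ − v_a| = 0.5435 km/s.
Δv = Δv₁ + Δv₂ = 0.8367 + 0.5435 = 1.380 km/s.

Δv = 1380 m/s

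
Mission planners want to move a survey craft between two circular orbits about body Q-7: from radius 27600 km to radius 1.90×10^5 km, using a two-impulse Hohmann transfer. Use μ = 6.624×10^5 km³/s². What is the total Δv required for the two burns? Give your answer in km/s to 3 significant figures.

Semi-major axis of the transfer orbit: a_t = (27600 + 1.900×10^5)/2 = 1.088×10^5 km.
At r₁ the circular-orbit speed is v₁ = √(μ/r₁) = 4.899 km/s.
On the transfer ellipse at r₁, vis-viva gives v_p = √[μ(2/r₁ − 1/a_t)] = 6.474 km/s.
First burn Δv₁ = |v_p − v₁| = 1.575 km/s.
Circular speed at r₂: v₂ = √(μ/r₂) = 1.86717 km/s.
Transfer-orbit speed at r₂: v_a = √[μ(2/r₂ − 1/a_t)] = 0.940423 km/s.
Second burn Δv₂ = |v₂ − v_a| = 0.9267 km/s.
Total Δv = Δv₁ + Δv₂ = 2.502 km/s.

Δv = 2.50 km/s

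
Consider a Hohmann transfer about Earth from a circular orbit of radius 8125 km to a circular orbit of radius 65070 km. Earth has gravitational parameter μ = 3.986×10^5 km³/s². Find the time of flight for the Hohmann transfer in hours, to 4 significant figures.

Transfer-ellipse semi-major axis a_t = (r₁ + r₂)/2 = (8125 + 65070)/2 = 36597.5 km.
Transfer time t = π√(a_t³/μ) = π√((36597.5)³ / 3.986×10^5) = 34838 s.
Converting: 34838 s ÷ 3600 s/hour = 9.677 hours.

t = 9.677 hours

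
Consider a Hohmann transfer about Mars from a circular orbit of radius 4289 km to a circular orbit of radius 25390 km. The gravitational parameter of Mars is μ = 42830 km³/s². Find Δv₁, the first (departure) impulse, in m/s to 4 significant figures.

Δv₁ = 973.4 m/s

Semi-major axis of the transfer orbit: a_t = (4289 + 25390)/2 = 14839.5 km.
On the circular orbit at r = 4289 km, v_c = √(μ/r) = 3.1601 km/s.
Transfer-orbit speed at the same r (vis-viva, a = a_t): v_t = √[μ(2/r − 1/a_t)] = 4.1335 km/s.
Δv₁ = |v_t − v_c| = |4.1335 − 3.1601| = 0.9734 km/s.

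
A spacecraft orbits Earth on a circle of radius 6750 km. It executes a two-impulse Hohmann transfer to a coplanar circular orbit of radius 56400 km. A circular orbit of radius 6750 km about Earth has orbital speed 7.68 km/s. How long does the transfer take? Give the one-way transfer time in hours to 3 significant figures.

t = 7.76 hours

From the circular-orbit relation v² = μ/r at r = 6750 km: μ = v²r = (7.68)² × 6750 = 3.98131×10^5 km³/s².
Transfer-ellipse semi-major axis a_t = (r₁ + r₂)/2 = (6750 + 56400)/2 = 31575 km.
Transfer time t = π√(a_t³/μ) = π√((31575)³ / 3.98131×10^5) = 27940 s.
Converting: 27940 s ÷ 3600 s/hour = 7.76 hours.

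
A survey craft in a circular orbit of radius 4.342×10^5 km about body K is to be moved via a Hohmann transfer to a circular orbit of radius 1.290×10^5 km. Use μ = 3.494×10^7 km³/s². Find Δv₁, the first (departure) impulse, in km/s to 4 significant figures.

Δv₁ = 2.899 km/s

Transfer-ellipse semi-major axis a_t = (r₁ + r₂)/2 = (4.342×10^5 + 1.290×10^5)/2 = 2.816×10^5 km.
On the circular orbit at r = 4.342×10^5 km, v_c = √(μ/r) = 8.970 km/s.
Vis-viva on the transfer ellipse at r = 4.342×10^5 km gives v_t = √[μ(2/r − 1/a_t)] = 6.071 km/s.
Δv₁ = |v_t − v_c| = |6.071 − 8.970| = 2.899 km/s.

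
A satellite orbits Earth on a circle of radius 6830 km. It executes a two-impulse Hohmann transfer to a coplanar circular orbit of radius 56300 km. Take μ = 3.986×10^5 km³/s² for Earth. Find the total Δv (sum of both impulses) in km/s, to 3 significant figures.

Δv = 3.99 km/s

The Hohmann ellipse has a_t = (r₁ + r₂)/2 = 31565 km.
Circular speed at r₁: v₁ = √(μ/r₁) = √(3.986×10^5/6830) = 7.63938 km/s.
On the transfer ellipse at r₁, vis-viva gives v_p = √[μ(2/r₁ − 1/a_t)] = 10.2026 km/s.
First burn Δv₁ = |v_p − v₁| = 2.563 km/s.
At r₂, v₂ = √(μ/r₂) = 2.661 km/s.
Transfer-orbit speed at r₂: v_a = √[μ(2/r₂ − 1/a_t)] = 1.238 km/s.
Second burn Δv₂ = |v₂ − v_a| = 1.423 km/s.
Δv = Δv₁ + Δv₂ = 2.563 + 1.423 = 3.986 km/s.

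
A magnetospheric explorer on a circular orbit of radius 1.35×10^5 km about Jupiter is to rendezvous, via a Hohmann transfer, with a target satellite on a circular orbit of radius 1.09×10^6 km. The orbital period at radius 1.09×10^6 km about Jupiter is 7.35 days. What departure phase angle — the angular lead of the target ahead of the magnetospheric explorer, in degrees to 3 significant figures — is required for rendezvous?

φ = 104°

From Kepler's third law T² = 4π²r³/μ at r = 1.09×10^6 km, T = 7.35 days = 7.35 × 86400 s = 6.3504×10^5 s: μ = 4π²r³/T² = 1.26776×10^8 km³/s².
Semi-major axis of the transfer orbit: a_t = (1.350×10^5 + 1.090×10^6)/2 = 6.125×10^5 km.
The half-period of the transfer ellipse is t = π√(a_t³/μ) = 1.3375×10^5 s.
Target angular speed ω₂ = √(μ/r₂³) = 9.8942×10^-6 rad/s.
Angle swept by the target during transfer: ω₂·t = 1.3233 rad = 75.82°.
Arrival is 180° from departure on the ellipse, so φ = 180° − 75.82° = 104°.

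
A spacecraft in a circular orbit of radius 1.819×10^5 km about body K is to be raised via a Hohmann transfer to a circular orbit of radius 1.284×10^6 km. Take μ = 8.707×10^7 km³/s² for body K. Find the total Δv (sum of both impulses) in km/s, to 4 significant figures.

Δv = 11.21 km/s

Semi-major axis of the transfer orbit: a_t = (1.819×10^5 + 1.284×10^6)/2 = 7.3295×10^5 km.
Circular speed at r₁: v₁ = √(μ/r₁) = √(8.707×10^7/1.819×10^5) = 21.879 km/s.
Transfer-orbit speed at r₁ (vis-viva equation): v_p = √[μ(2/r₁ − 1/a_t)] = 28.958 km/s.
First burn Δv₁ = |v_p − v₁| = 7.079 km/s.
At r₂, v₂ = √(μ/r₂) = 8.23478 km/s.
Transfer-orbit speed at r₂: v_a = √[μ(2/r₂ − 1/a_t)] = 4.10233 km/s.
Second burn Δv₂ = |v₂ − v_a| = 4.132 km/s.
Δv = Δv₁ + Δv₂ = 7.079 + 4.132 = 11.21 km/s.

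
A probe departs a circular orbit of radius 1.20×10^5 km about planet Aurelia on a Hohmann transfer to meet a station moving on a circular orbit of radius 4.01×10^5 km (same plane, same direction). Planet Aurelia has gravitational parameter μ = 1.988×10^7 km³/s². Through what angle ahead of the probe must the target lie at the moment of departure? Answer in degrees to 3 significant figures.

φ = 85.8°

Transfer-ellipse semi-major axis a_t = (r₁ + r₂)/2 = (1.200×10^5 + 4.010×10^5)/2 = 2.605×10^5 km.
The half-period of the transfer ellipse is t = π√(a_t³/μ) = 93681.4 s.
Target angular speed ω₂ = √(μ/r₂³) = 1.75587×10^-5 rad/s.
Angle swept by the target during transfer: ω₂·t = 1.64492 rad = 94.247°.
Arrival is 180° from departure on the ellipse, so φ = 180° − 94.247° = 85.8°.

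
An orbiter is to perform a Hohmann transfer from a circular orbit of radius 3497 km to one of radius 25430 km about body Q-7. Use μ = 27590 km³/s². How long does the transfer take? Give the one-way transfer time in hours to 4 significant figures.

Semi-major axis of the transfer orbit: a_t = (3497 + 25430)/2 = 14463.5 km.
Half the transfer-orbit period gives t = π√(a_t³/μ) = 32900 s.
Converting: 32900 s ÷ 3600 s/hour = 9.139 hours.

t = 9.139 hours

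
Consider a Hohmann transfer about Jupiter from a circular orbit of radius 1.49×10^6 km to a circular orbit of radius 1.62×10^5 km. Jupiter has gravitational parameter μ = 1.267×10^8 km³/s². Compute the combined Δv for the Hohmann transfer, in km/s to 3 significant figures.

Δv = 14.7 km/s

Semi-major axis of the transfer orbit: a_t = (1.490×10^6 + 1.620×10^5)/2 = 8.260×10^5 km.
Circular speed at r₁: v₁ = √(μ/r₁) = √(1.267×10^8/1.490×10^6) = 9.2214 km/s.
On the transfer ellipse at r₁, vis-viva gives v_a = √[μ(2/r₁ − 1/a_t)] = 4.0838 km/s.
First burn Δv₁ = |v_a − v₁| = 5.138 km/s.
Circular speed at r₂: v₂ = √(μ/r₂) = 27.966 km/s.
Transfer-orbit speed at r₂: v_p = √[μ(2/r₂ − 1/a_t)] = 37.561 km/s.
Second burn Δv₂ = |v₂ − v_p| = 9.595 km/s.
Total Δv = Δv₁ + Δv₂ = 14.73 km/s.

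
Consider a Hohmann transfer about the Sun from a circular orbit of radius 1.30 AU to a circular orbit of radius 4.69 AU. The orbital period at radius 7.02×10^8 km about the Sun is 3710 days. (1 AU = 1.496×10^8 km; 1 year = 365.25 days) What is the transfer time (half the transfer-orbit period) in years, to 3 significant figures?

t = 2.59 years

From Kepler's third law T² = 4π²r³/μ at r = 7.02×10^8 km, T = 3710 days = 3710 × 86400 s = 3.20544×10^8 s: μ = 4π²r³/T² = 1.32922×10^11 km³/s².
In km: r₁ = 1.30 × 1.496×10^8 = 1.9448×10^8 km; r₂ = 4.69 × 1.496×10^8 = 7.01624×10^8 km.
The Hohmann ellipse has a_t = (r₁ + r₂)/2 = 4.48052×10^8 km.
By Kepler's third law the transfer-orbit period is T = 2π√(a_t³/μ), so t = T/2 = 8.172×10^7 s.
Converting: 8.172×10^7 s ÷ 3.15576×10^7 s/year (365.25 × 86400) = 2.59 years.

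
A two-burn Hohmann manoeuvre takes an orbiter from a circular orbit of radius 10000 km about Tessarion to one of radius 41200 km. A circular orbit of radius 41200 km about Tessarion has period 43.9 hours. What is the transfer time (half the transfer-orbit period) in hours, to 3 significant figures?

From Kepler's third law T² = 4π²r³/μ at r = 41200 km, T = 43.9 hours = 43.9 × 3600 s = 1.5804×10^5 s: μ = 4π²r³/T² = 1.10539×10^5 km³/s².
The Hohmann ellipse has a_t = (r₁ + r₂)/2 = 25600 km.
By Kepler's third law the transfer-orbit period is T = 2π√(a_t³/μ), so t = T/2 = 38704 s.
Converting: 38704 s ÷ 3600 s/hour = 10.8 hours.

t = 10.8 hours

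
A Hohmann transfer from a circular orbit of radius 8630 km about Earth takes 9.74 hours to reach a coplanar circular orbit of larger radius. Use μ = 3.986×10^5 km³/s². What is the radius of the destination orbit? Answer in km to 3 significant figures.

r₂ = 64900 km

Transfer time t = 9.74 hours = 35064 s, and t = π√(a_t³/μ).
So a_t = (μ t²/π²)^(1/3) = (3.986×10^5 × (35064)² / π²)^(1/3) = 36755 km.
Since a_t = (r₁ + r₂)/2, r₂ = 2a_t − r₁ = 2×36755 − 8630 = 64880 km.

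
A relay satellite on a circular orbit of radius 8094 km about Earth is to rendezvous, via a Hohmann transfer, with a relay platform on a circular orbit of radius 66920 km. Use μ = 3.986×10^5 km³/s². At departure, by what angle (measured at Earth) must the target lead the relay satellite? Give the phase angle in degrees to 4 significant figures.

φ = 104.5°

The Hohmann ellipse has a_t = (r₁ + r₂)/2 = 37507 km.
Transfer time t = π√(a_t³/μ) = 36145 s.
Target angular speed ω₂ = √(μ/r₂³) = 3.6470×10^-5 rad/s.
Angle swept by the target during transfer: ω₂·t = 1.3182 rad = 75.53°.
The relay satellite traverses 180° on the transfer ellipse, so the target must lead by 180° − 75.53° = 104.5°.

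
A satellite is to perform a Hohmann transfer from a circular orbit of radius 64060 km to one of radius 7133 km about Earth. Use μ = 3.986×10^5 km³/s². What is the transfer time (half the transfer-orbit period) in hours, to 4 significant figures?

t = 9.283 hours

Semi-major axis of the transfer orbit: a_t = (64060 + 7133)/2 = 35596.5 km.
Transfer time t = π√(a_t³/μ) = π√((35596.5)³ / 3.986×10^5) = 33420 s.
Converting: 33420 s ÷ 3600 s/hour = 9.283 hours.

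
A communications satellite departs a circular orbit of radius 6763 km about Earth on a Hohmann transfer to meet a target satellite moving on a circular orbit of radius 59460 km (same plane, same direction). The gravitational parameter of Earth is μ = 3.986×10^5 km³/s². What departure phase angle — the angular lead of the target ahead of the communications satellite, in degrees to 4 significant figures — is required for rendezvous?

φ = 105.2°

The Hohmann ellipse has a_t = (r₁ + r₂)/2 = 33111.5 km.
The half-period of the transfer ellipse is t = π√(a_t³/μ) = 29981 s.
The target's mean motion on its circular orbit is ω₂ = √(μ/r₂³) = 4.3544×10^-5 rad/s.
Angle swept by the target during transfer: ω₂·t = 1.3055 rad = 74.80°.
Arrival is 180° from departure on the ellipse, so φ = 180° − 74.80° = 105.2°.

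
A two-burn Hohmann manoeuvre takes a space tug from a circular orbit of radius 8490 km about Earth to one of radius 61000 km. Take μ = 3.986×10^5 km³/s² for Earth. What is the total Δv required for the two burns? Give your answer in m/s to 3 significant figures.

Δv = 3520 m/s

Semi-major axis of the transfer orbit: a_t = (8490 + 61000)/2 = 34745 km.
Circular speed at r₁: v₁ = √(μ/r₁) = √(3.986×10^5/8490) = 6.852 km/s.
On the transfer ellipse at r₁, vis-viva equation gives v_p = √[μ(2/r₁ − 1/a_t)] = 9.079 km/s.
First burn Δv₁ = |v_p − v₁| = 2.227 km/s.
At r₂, v₂ = √(μ/r₂) = 2.5563 km/s.
Transfer-orbit speed at r₂: v_a = √[μ(2/r₂ − 1/a_t)] = 1.2636 km/s.
Second burn Δv₂ = |v₂ − v_a| = 1.293 km/s.
Total Δv = Δv₁ + Δv₂ = 3.520 km/s.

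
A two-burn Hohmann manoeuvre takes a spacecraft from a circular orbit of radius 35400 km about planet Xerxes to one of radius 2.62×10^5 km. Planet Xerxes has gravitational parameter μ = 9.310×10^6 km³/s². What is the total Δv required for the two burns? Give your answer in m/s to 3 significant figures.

Δv = 8360 m/s

Transfer-ellipse semi-major axis a_t = (r₁ + r₂)/2 = (35400 + 2.620×10^5)/2 = 1.487×10^5 km.
Circular speed at r₁: v₁ = √(μ/r₁) = √(9.310×10^6/35400) = 16.217 km/s.
Transfer-orbit speed at r₁ (v² = μ(2/r − 1/a)): v_p = √[μ(2/r₁ − 1/a_t)] = 21.526 km/s.
First burn Δv₁ = |v_p − v₁| = 5.309 km/s.
At r₂, v₂ = √(μ/r₂) = 5.9611 km/s.
Transfer-orbit speed at r₂: v_a = √[μ(2/r₂ − 1/a_t)] = 2.9085 km/s.
Second burn Δv₂ = |v₂ − v_a| = 3.053 km/s.
Total Δv = Δv₁ + Δv₂ = 8.362 km/s.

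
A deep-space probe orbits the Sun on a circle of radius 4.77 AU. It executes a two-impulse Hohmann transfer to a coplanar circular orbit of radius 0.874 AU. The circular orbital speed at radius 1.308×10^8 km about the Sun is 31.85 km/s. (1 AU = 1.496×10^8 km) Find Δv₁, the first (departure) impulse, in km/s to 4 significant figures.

From the circular-orbit relation v² = μ/r at r = 1.308×10^8 km: μ = v²r = (31.85)² × 1.308×10^8 = 1.32686×10^11 km³/s².
In km: r₁ = 4.77 × 1.496×10^8 = 7.13592×10^8 km; r₂ = 0.874 × 1.496×10^8 = 1.307504×10^8 km.
The Hohmann ellipse has a_t = (r₁ + r₂)/2 = 4.221712×10^8 km.
Circular speed at r = 7.13592×10^8 km: v_c = √(μ/r) = 13.636 km/s.
Transfer-orbit speed at the same r (vis-viva, a = a_t): v_t = √[μ(2/r − 1/a_t)] = 7.5887 km/s.
Δv₁ = |v_t − v_c| = |7.5887 − 13.636| = 6.047 km/s.

Δv₁ = 6.047 km/s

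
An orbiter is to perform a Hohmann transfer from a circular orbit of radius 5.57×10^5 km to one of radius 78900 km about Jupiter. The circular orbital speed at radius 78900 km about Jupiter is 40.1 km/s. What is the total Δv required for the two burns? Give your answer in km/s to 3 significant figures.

Δv = 20.5 km/s

From the circular-orbit relation v² = μ/r at r = 78900 km: μ = v²r = (40.1)² × 78900 = 1.26872×10^8 km³/s².
Transfer-ellipse semi-major axis a_t = (r₁ + r₂)/2 = (5.570×10^5 + 78900)/2 = 3.1795×10^5 km.
Circular speed at r₁: v₁ = √(μ/r₁) = √(1.26872×10^8/5.570×10^5) = 15.092 km/s.
Transfer-orbit speed at r₁ (v² = μ(2/r − 1/a)): v_a = √[μ(2/r₁ − 1/a_t)] = 7.5182 km/s.
First burn Δv₁ = |v_a − v₁| = 7.574 km/s.
At r₂, v₂ = √(μ/r₂) = 40.10 km/s.
Transfer-orbit speed at r₂: v_p = √[μ(2/r₂ − 1/a_t)] = 53.08 km/s.
Second burn Δv₂ = |v₂ − v_p| = 12.98 km/s.
Total Δv = Δv₁ + Δv₂ = 20.55 km/s.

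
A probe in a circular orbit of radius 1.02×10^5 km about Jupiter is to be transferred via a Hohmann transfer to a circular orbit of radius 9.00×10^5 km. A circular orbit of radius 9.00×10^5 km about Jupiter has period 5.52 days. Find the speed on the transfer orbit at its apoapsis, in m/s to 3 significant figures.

v = 5350 m/s

From Kepler's third law T² = 4π²r³/μ at r = 9.00×10^5 km, T = 5.52 days = 5.52 × 86400 s = 4.76928×10^5 s: μ = 4π²r³/T² = 1.26527×10^8 km³/s².
Semi-major axis of the transfer orbit: a_t = (1.020×10^5 + 9.000×10^5)/2 = 5.010×10^5 km.
At apoapsis, r = 9.000×10^5 km.
From the vis-viva equation, v = √[μ(2/r − 1/a_t)] = 5.350 km/s.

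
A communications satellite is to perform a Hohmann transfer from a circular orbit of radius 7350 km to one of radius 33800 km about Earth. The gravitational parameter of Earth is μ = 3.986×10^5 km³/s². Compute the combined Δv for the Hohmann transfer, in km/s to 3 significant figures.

Δv = 3.46 km/s

Transfer-ellipse semi-major axis a_t = (r₁ + r₂)/2 = (7350 + 33800)/2 = 20575 km.
Circular speed at r₁: v₁ = √(μ/r₁) = √(3.986×10^5/7350) = 7.3642 km/s.
On the transfer ellipse at r₁, vis-viva gives v_p = √[μ(2/r₁ − 1/a_t)] = 9.4387 km/s.
First burn Δv₁ = |v_p − v₁| = 2.0745 km/s.
At r₂, v₂ = √(μ/r₂) = 3.4341 km/s.
Transfer-orbit speed at r₂: v_a = √[μ(2/r₂ − 1/a_t)] = 2.0525 km/s.
Second burn Δv₂ = |v₂ − v_a| = 1.3816 km/s.
Total Δv = Δv₁ + Δv₂ = 3.456 km/s.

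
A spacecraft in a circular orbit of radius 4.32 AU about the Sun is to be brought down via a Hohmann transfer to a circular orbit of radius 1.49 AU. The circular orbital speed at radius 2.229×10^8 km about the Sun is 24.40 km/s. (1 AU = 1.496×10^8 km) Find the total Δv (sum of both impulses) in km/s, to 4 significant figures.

Δv = 9.422 km/s

From the circular-orbit relation v² = μ/r at r = 2.229×10^8 km: μ = v²r = (24.40)² × 2.229×10^8 = 1.32706×10^11 km³/s².
In km: r₁ = 4.32 × 1.496×10^8 = 6.46272×10^8 km; r₂ = 1.49 × 1.496×10^8 = 2.22904×10^8 km.
Semi-major axis of the transfer orbit: a_t = (6.46272×10^8 + 2.22904×10^8)/2 = 4.34588×10^8 km.
At r₁ the circular-orbit speed is v₁ = √(μ/r₁) = 14.330 km/s.
Transfer-orbit speed at r₁ (vis-viva equation): v_a = √[μ(2/r₁ − 1/a_t)] = 10.263 km/s.
First burn Δv₁ = |v_a − v₁| = 4.067 km/s.
Circular speed at r₂: v₂ = √(μ/r₂) = 24.400 km/s.
Transfer-orbit speed at r₂: v_p = √[μ(2/r₂ − 1/a_t)] = 29.755 km/s.
Second burn Δv₂ = |v₂ − v_p| = 5.355 km/s.
Total Δv = Δv₁ + Δv₂ = 9.422 km/s.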